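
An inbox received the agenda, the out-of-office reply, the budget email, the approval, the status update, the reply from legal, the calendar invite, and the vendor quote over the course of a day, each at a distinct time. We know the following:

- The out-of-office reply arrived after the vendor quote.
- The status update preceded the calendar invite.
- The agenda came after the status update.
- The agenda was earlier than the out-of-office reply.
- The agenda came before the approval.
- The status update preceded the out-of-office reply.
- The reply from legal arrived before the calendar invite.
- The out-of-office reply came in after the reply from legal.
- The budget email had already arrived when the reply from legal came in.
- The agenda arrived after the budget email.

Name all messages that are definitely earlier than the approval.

Directly stated before the approval: the agenda.
The budget email reaches the approval via the budget email → the agenda → the approval.
The status update reaches the approval via the status update → the agenda → the approval.
No chain forces the out-of-office reply (or any of the others) ahead of the approval.

the agenda, the budget email, the status update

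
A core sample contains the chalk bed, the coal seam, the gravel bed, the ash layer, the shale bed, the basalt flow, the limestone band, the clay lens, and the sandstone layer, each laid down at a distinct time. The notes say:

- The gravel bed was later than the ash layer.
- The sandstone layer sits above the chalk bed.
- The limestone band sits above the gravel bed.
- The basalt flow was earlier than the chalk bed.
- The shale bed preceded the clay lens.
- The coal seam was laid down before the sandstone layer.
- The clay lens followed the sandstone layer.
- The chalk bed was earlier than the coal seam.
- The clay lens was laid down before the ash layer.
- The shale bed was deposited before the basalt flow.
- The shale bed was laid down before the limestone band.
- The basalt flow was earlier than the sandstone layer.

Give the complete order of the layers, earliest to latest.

The constraints fix every adjacent pair, so only one ordering works:
the shale bed → the basalt flow → the chalk bed → the coal seam → the sandstone layer → the clay lens → the ash layer → the gravel bed → the limestone band.

the shale bed, the basalt flow, the chalk bed, the coal seam, the sandstone layer, the clay lens, the ash layer, the gravel bed, the limestone band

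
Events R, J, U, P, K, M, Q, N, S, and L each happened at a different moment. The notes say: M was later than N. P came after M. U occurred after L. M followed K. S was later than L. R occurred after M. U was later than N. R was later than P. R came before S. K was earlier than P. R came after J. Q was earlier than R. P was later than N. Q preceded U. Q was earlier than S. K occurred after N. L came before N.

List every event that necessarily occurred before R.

Directly stated before R: J, M, P, and Q.
K reaches R via K → M → R.
L reaches R via L → N → P → R.
N reaches R via N → P → R.
No chain forces U (or any of the others) ahead of R.

J, K, L, M, N, P, Q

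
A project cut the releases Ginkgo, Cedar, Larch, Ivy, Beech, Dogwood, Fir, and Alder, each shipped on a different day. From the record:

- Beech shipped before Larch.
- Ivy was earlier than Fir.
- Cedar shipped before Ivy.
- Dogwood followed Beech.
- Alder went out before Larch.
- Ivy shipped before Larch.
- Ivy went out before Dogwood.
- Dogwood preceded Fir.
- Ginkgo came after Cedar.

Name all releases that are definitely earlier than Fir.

Directly stated before Fir: Dogwood and Ivy.
Beech reaches Fir via Beech → Dogwood → Fir.
Cedar reaches Fir via Cedar → Ivy → Fir.
No chain forces Alder (or any of the others) ahead of Fir.

Beech, Cedar, Dogwood, Ivy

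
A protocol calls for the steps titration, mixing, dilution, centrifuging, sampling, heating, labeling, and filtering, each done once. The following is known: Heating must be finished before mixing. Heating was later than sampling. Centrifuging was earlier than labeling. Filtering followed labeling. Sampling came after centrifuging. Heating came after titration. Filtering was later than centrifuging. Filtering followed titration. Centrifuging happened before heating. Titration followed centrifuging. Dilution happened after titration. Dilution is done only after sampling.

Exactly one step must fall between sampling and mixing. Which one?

heating

Tracing the constraints gives sampling → heating → mixing, so heating sits after sampling and before mixing.
No other step is forced both after sampling and before mixing.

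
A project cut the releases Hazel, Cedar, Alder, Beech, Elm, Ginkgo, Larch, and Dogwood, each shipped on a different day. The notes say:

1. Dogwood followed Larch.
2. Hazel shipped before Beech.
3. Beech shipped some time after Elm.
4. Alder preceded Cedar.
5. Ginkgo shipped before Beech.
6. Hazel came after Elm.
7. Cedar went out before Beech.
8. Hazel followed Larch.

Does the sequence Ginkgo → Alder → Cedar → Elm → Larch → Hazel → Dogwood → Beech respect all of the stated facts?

Check each stated constraint against the proposed order — e.g. Cedar is ahead of Beech; Ginkgo is ahead of Beech. Every pair is in the required order; nothing is violated.

yes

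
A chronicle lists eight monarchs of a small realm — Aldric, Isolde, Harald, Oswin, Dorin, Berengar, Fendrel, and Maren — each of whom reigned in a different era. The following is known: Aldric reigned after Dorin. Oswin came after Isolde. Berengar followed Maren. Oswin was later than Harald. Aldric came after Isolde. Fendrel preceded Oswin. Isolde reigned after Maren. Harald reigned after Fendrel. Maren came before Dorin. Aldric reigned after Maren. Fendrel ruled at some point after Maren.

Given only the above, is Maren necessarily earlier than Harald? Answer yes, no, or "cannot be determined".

yes

Chain the constraints: Maren → Fendrel → Harald. Each link is directly stated, so Maren comes before Harald.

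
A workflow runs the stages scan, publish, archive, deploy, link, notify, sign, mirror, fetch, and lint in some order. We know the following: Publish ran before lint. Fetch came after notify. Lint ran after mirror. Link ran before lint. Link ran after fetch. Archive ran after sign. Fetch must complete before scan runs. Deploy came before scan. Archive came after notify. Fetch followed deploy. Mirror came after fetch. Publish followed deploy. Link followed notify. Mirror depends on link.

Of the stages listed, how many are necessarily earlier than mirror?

4

Directly stated before mirror: fetch and link.
Deploy reaches mirror via deploy → fetch → mirror.
Notify reaches mirror via notify → fetch → mirror.
That's deploy, fetch, link, and notify — 4 in all.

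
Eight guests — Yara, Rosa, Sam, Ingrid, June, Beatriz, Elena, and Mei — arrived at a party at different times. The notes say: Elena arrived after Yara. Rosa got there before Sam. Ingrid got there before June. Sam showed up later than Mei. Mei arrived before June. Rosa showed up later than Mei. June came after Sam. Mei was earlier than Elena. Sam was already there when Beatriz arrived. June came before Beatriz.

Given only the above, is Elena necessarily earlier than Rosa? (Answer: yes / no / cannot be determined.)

cannot be determined

No chain of stated constraints runs from Elena to Rosa, and none runs from Rosa to Elena either.
So the relative order of Elena and Rosa is not fixed by the given facts.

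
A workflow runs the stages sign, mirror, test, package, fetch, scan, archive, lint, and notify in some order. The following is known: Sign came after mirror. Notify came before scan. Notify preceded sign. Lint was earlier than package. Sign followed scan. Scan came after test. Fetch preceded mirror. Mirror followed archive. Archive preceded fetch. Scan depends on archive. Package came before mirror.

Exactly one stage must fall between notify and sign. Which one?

scan

Tracing the constraints gives notify → scan → sign, so scan sits after notify and before sign.
No other stage is forced both after notify and before sign.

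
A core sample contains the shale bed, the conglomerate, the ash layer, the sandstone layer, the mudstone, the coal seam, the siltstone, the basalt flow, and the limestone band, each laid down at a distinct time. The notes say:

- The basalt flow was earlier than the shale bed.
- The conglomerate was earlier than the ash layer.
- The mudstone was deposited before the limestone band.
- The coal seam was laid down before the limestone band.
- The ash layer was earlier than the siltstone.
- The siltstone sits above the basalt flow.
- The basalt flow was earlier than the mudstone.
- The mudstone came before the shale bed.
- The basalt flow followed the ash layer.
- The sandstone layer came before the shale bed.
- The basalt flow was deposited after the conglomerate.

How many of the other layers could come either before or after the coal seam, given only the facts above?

Forced after the coal seam: the limestone band.
That leaves the ash layer, the basalt flow, the conglomerate, the mudstone, the sandstone layer, the shale bed, and the siltstone with no forced order relative to the coal seam — 7.

7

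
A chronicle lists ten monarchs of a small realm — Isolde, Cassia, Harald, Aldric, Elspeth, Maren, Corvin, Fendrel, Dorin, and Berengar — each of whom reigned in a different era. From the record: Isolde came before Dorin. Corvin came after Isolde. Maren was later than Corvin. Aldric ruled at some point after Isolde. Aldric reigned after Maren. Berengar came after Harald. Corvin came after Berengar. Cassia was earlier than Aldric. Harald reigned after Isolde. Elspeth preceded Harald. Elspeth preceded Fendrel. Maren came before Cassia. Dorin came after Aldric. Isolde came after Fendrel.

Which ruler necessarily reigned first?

Elspeth

Elspeth has a chain of constraints placing them before every other ruler, so Elspeth must be first.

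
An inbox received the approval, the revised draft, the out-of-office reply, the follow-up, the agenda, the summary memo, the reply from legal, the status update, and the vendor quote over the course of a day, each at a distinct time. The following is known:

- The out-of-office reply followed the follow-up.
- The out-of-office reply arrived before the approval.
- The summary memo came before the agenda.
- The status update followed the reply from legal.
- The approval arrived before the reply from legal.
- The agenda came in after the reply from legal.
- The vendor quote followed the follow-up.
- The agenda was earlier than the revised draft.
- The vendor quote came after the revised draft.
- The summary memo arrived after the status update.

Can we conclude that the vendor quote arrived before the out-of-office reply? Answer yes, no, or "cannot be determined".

Tracing the constraints gives the out-of-office reply → the approval → the reply from legal → the agenda → the revised draft → the vendor quote, so the out-of-office reply must come before the vendor quote.
That means the vendor quote cannot be before the out-of-office reply.

no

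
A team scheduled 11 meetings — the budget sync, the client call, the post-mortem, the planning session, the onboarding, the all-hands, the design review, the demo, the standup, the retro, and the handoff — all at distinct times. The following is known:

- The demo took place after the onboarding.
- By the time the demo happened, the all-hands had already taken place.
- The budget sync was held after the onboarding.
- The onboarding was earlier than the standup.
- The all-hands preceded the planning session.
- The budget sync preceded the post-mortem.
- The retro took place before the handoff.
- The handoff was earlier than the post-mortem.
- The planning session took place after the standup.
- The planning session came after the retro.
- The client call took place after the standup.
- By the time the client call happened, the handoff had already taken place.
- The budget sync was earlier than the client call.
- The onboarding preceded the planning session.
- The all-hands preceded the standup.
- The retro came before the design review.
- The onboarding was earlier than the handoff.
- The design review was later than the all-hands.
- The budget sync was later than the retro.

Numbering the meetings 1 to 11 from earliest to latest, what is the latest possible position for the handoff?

9

The handoff must come before the client call and the post-mortem — 2 meetings forced after it.
Everything else can be placed before the handoff in some valid order, so the handoff can sit as late as position 11 − 2 = 9.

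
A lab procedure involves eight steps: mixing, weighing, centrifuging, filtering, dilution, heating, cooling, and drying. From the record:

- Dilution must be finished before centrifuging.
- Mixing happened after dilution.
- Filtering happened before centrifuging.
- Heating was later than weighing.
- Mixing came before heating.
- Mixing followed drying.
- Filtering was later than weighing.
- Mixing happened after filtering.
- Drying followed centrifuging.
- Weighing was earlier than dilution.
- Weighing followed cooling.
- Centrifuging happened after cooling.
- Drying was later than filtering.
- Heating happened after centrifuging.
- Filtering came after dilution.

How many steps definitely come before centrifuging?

4

Directly stated before centrifuging: cooling, dilution, and filtering.
Weighing reaches centrifuging via weighing → filtering → centrifuging.
No chain forces drying (or any of the others) ahead of centrifuging.
That's cooling, dilution, filtering, and weighing — 4 in all.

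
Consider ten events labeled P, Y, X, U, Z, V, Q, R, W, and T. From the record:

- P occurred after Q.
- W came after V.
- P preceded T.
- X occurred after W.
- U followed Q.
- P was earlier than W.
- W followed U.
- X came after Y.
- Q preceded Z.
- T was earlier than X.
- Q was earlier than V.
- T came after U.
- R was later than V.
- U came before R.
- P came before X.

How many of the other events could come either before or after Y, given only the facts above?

8

Forced after Y: X.
That leaves P, Q, R, T, U, V, W, and Z with no forced order relative to Y — 8.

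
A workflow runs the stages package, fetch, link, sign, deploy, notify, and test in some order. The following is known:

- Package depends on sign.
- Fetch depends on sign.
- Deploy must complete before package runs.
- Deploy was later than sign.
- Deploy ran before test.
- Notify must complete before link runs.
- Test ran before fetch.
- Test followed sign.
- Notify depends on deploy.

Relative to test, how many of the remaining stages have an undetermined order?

Forced before test: deploy and sign; forced after test: fetch.
That leaves link, notify, and package with no forced order relative to test — 3.

3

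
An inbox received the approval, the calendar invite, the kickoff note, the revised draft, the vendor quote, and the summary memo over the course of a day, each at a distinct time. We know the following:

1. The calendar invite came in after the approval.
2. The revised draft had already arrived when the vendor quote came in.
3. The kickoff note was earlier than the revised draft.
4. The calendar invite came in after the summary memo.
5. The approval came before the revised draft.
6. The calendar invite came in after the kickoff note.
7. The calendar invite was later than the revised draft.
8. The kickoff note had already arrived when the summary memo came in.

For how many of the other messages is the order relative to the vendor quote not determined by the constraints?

2

Forced before the vendor quote: the approval, the kickoff note, and the revised draft.
That leaves the calendar invite and the summary memo with no forced order relative to the vendor quote — 2.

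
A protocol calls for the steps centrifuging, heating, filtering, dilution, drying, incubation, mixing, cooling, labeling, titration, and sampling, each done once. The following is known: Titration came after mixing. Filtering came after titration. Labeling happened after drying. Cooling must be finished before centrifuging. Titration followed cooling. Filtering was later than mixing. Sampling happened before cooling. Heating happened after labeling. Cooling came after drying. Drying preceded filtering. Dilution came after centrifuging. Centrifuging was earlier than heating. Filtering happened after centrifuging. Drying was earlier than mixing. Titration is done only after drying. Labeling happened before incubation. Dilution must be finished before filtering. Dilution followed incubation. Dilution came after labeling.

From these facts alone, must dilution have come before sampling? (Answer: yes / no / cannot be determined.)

Tracing the constraints gives sampling → cooling → centrifuging → dilution, so sampling must come before dilution.
That means dilution cannot be before sampling.

no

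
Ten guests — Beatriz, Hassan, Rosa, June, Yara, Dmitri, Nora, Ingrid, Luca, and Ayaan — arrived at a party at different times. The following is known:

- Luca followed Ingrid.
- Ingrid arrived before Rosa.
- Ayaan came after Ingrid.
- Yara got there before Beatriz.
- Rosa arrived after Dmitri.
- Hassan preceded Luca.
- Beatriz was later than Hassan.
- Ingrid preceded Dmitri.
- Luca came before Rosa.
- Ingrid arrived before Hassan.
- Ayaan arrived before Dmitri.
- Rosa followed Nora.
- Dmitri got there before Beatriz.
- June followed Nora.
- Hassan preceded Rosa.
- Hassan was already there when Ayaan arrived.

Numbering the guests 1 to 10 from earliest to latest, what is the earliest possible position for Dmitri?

4

Ayaan, Hassan, and Ingrid must all come before Dmitri — 3 forced predecessors.
Nothing else is forced ahead of Dmitri, so their earliest slot is position 3 + 1 = 4.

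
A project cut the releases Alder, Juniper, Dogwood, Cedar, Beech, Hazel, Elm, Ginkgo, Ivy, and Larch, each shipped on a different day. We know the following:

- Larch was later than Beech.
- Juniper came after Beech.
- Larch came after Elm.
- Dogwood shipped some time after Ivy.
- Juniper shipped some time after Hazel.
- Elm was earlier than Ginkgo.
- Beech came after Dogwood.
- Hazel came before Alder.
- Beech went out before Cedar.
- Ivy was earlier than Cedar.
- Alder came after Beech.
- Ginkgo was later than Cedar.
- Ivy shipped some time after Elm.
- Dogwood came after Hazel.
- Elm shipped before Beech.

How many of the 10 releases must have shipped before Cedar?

5

Directly stated before Cedar: Beech and Ivy.
Dogwood reaches Cedar via Dogwood → Beech → Cedar.
Elm reaches Cedar via Elm → Beech → Cedar.
Hazel reaches Cedar via Hazel → Dogwood → Beech → Cedar.
No chain forces Larch (or any of the others) ahead of Cedar.
That's Beech, Dogwood, Elm, Hazel, and Ivy — 5 in all.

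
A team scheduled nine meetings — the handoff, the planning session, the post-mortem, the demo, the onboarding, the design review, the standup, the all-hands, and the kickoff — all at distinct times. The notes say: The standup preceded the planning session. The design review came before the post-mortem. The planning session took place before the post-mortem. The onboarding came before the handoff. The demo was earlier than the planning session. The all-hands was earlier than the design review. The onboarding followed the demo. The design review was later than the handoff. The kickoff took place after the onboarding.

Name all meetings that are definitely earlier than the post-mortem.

the all-hands, the demo, the design review, the handoff, the onboarding, the planning session, the standup

Directly stated before the post-mortem: the design review and the planning session.
The all-hands reaches the post-mortem via the all-hands → the design review → the post-mortem.
The demo reaches the post-mortem via the demo → the planning session → the post-mortem.
The handoff reaches the post-mortem via the handoff → the design review → the post-mortem.
Likewise the onboarding and the standup each reach the post-mortem by chaining the stated constraints.
No chain forces the kickoff ahead of the post-mortem.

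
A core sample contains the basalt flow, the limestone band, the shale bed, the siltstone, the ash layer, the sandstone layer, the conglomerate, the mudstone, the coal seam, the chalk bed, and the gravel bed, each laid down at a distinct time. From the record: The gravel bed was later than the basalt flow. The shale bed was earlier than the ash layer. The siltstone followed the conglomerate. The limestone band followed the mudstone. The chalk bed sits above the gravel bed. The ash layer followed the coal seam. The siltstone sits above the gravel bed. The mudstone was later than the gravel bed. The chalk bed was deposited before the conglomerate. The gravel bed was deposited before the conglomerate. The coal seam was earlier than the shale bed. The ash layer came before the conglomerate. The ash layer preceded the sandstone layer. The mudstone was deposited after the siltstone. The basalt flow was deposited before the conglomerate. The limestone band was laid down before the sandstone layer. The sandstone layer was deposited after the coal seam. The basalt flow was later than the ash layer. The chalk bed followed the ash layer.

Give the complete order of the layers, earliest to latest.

the coal seam, the shale bed, the ash layer, the basalt flow, the gravel bed, the chalk bed, the conglomerate, the siltstone, the mudstone, the limestone band, the sandstone layer

The constraints fix every adjacent pair, so only one ordering works:
the coal seam → the shale bed → the ash layer → the basalt flow → the gravel bed → the chalk bed → the conglomerate → the siltstone → the mudstone → the limestone band → the sandstone layer.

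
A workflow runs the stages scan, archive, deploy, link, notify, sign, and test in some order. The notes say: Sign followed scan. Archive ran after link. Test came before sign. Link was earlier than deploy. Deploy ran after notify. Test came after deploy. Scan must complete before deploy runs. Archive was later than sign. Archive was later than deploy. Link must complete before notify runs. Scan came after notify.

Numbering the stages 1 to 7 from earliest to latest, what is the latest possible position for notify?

2

Notify must come before archive, deploy, scan, sign, and test — 5 stages forced after it.
Everything else can be placed before notify in some valid order, so notify can sit as late as position 7 − 5 = 2.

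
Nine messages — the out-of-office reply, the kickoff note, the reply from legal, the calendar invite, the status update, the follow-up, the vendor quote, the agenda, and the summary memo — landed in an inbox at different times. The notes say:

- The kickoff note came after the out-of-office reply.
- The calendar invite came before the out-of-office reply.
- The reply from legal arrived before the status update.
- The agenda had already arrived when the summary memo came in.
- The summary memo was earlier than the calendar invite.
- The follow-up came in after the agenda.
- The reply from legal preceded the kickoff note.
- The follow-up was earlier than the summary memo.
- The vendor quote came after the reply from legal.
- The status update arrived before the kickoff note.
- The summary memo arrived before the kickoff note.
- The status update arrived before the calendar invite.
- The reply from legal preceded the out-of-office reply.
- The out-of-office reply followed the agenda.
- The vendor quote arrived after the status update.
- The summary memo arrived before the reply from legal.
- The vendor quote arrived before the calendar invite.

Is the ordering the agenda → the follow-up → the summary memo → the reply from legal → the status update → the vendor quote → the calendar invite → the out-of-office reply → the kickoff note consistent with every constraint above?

yes

Check each stated constraint against the proposed order — e.g. the summary memo is ahead of the kickoff note; the agenda is ahead of the out-of-office reply. Every pair is in the required order; nothing is violated.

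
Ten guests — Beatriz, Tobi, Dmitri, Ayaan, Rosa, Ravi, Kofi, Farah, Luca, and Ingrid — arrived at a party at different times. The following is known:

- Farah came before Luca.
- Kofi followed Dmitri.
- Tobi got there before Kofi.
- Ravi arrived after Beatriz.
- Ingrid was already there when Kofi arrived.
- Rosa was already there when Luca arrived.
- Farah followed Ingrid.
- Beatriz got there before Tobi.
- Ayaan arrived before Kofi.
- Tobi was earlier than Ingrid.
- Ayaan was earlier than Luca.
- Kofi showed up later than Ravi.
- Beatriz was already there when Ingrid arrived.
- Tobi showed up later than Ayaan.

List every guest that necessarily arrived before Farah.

Ayaan, Beatriz, Ingrid, Tobi

Directly stated before Farah: Ingrid.
Ayaan reaches Farah via Ayaan → Tobi → Ingrid → Farah.
Beatriz reaches Farah via Beatriz → Ingrid → Farah.
Tobi reaches Farah via Tobi → Ingrid → Farah.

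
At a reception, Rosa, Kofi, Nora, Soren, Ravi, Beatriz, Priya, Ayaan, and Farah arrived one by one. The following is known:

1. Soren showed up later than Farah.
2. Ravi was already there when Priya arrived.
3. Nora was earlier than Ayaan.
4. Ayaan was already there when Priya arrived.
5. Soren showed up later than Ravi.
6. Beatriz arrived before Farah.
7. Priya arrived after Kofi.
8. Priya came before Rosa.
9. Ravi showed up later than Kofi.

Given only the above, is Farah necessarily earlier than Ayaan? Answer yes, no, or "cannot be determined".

No chain of stated constraints runs from Farah to Ayaan, and none runs from Ayaan to Farah either.
So the relative order of Farah and Ayaan is not fixed by the given facts.

cannot be determined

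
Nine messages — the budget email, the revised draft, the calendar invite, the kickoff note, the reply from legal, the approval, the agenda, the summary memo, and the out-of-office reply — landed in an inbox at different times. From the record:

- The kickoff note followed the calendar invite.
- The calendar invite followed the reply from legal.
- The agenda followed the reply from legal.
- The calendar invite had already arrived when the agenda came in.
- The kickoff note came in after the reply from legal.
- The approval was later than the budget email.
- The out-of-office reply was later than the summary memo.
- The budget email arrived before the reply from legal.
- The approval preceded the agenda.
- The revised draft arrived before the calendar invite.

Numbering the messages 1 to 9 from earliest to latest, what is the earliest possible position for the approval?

The budget email must come before the approval — 1 forced predecessor.
Nothing else is forced ahead of the approval, so its earliest slot is position 1 + 1 = 2.

2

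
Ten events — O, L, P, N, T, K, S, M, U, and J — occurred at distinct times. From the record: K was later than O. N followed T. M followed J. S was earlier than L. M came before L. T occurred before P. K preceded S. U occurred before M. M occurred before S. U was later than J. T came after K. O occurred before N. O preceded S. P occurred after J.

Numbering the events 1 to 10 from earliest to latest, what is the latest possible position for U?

7

U must come before L, M, and S — 3 events forced after it.
Everything else can be placed before U in some valid order, so U can sit as late as position 10 − 3 = 7.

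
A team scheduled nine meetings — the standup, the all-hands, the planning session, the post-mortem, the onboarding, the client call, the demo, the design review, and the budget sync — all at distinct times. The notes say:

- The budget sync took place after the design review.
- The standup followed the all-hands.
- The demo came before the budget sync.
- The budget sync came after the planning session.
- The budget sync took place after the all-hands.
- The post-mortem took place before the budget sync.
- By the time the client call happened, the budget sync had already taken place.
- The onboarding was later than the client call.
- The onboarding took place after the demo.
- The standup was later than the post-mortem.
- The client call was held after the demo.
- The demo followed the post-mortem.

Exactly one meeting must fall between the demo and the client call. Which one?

Tracing the constraints gives the demo → the budget sync → the client call, so the budget sync sits after the demo and before the client call.
No other meeting is forced both after the demo and before the client call.

the budget sync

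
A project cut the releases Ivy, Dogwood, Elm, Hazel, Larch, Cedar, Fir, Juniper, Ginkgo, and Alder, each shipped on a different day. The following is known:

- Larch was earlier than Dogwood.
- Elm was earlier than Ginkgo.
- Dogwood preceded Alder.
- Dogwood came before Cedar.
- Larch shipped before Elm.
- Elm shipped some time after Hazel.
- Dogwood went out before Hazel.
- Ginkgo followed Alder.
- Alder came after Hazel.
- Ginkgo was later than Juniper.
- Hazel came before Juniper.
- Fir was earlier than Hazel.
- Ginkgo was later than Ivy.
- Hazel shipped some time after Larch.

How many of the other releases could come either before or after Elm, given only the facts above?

4

Forced before Elm: Dogwood, Fir, Hazel, and Larch; forced after Elm: Ginkgo.
That leaves Alder, Cedar, Ivy, and Juniper with no forced order relative to Elm — 4.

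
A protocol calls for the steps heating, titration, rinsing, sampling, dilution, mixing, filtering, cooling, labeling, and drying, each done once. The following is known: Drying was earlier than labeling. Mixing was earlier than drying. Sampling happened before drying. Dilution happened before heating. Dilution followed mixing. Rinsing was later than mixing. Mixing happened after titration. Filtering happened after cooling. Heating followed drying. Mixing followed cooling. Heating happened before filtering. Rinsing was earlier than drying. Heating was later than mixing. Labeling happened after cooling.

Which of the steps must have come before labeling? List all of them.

cooling, drying, mixing, rinsing, sampling, titration

Directly stated before labeling: cooling and drying.
Mixing reaches labeling via mixing → drying → labeling.
Rinsing reaches labeling via rinsing → drying → labeling.
Sampling reaches labeling via sampling → drying → labeling.
Likewise titration reaches labeling by chaining the stated constraints.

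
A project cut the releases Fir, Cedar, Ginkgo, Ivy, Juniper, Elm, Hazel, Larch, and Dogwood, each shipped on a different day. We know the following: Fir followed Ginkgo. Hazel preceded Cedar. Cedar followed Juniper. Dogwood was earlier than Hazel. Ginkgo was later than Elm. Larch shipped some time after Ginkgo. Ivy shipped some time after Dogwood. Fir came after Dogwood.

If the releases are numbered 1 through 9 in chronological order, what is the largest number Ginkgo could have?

7

Ginkgo must come before Fir and Larch — 2 releases forced after it.
Everything else can be placed before Ginkgo in some valid order, so Ginkgo can sit as late as position 9 − 2 = 7.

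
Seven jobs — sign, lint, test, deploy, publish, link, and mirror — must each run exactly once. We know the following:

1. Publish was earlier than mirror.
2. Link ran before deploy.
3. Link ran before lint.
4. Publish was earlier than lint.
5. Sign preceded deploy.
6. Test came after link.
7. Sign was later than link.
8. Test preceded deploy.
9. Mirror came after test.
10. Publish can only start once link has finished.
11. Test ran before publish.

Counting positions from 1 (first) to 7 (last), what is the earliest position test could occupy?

Link must come before test — 1 forced predecessor.
Nothing else is forced ahead of test, so its earliest slot is position 1 + 1 = 2.

2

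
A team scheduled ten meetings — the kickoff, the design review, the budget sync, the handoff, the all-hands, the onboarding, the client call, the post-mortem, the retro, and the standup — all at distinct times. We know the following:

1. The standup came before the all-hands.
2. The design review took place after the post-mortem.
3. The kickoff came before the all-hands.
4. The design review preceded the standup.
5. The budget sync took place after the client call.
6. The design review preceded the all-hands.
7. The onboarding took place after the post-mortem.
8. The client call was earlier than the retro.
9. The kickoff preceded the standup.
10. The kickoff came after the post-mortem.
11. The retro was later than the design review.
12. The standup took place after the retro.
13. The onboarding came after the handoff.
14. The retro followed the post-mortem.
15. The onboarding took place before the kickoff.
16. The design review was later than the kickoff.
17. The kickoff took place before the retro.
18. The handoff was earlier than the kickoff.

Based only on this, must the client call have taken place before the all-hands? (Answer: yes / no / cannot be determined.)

yes

Chain the constraints: the client call → the retro → the standup → the all-hands. Each link is directly stated, so the client call comes before the all-hands.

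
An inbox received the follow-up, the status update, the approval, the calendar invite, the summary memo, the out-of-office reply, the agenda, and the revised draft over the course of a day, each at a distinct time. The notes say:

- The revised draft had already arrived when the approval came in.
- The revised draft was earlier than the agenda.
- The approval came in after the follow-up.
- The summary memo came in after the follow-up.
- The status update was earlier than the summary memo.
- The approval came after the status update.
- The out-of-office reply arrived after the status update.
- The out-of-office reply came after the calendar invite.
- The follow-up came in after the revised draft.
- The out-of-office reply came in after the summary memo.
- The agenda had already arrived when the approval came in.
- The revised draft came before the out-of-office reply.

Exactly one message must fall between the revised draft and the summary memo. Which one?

Tracing the constraints gives the revised draft → the follow-up → the summary memo, so the follow-up sits after the revised draft and before the summary memo.
No other message is forced both after the revised draft and before the summary memo.

the follow-up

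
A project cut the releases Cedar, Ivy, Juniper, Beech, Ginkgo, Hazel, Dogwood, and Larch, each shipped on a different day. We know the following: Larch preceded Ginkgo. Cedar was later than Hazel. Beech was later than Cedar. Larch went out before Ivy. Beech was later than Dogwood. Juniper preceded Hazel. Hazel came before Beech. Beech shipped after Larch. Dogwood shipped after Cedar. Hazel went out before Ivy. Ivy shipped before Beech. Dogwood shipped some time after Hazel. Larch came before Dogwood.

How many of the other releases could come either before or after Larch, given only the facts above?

3

Forced after Larch: Beech, Dogwood, Ginkgo, and Ivy.
That leaves Cedar, Hazel, and Juniper with no forced order relative to Larch — 3.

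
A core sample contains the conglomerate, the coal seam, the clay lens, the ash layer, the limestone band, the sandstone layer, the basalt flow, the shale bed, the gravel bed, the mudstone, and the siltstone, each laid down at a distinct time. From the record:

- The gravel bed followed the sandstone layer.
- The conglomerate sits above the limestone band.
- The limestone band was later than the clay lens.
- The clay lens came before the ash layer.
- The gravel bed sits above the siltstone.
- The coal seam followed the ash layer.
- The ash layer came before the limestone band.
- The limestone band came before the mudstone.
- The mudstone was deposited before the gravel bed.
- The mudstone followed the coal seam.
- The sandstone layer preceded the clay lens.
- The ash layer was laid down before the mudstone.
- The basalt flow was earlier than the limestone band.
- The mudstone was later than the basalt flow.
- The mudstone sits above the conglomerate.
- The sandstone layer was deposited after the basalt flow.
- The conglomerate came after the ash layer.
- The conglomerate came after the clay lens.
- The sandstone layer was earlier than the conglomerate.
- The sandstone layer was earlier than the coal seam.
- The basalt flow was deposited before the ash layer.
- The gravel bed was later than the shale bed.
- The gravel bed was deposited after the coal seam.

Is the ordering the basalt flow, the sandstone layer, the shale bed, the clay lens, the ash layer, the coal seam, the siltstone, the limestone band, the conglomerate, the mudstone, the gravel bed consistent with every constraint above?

yes

Check each stated constraint against the proposed order — e.g. the sandstone layer is ahead of the gravel bed; the basalt flow is ahead of the mudstone. Every pair is in the required order; nothing is violated.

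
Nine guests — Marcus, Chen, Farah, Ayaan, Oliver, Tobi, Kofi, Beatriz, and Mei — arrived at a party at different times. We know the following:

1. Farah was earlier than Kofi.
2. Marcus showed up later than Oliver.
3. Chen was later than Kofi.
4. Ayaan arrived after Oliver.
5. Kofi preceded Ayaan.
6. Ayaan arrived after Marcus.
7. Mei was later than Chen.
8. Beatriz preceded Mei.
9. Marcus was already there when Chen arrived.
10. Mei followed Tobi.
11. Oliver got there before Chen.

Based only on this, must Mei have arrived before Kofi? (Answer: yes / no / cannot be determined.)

no

Tracing the constraints gives Kofi → Chen → Mei, so Kofi must come before Mei.
That means Mei cannot be before Kofi.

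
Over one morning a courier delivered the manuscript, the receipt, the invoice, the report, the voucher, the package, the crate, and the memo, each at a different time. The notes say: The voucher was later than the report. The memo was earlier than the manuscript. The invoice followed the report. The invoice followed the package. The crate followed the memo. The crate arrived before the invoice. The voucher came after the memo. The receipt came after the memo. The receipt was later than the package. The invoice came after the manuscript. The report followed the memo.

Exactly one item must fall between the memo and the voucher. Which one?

the report

Tracing the constraints gives the memo → the report → the voucher, so the report sits after the memo and before the voucher.
No other item is forced both after the memo and before the voucher.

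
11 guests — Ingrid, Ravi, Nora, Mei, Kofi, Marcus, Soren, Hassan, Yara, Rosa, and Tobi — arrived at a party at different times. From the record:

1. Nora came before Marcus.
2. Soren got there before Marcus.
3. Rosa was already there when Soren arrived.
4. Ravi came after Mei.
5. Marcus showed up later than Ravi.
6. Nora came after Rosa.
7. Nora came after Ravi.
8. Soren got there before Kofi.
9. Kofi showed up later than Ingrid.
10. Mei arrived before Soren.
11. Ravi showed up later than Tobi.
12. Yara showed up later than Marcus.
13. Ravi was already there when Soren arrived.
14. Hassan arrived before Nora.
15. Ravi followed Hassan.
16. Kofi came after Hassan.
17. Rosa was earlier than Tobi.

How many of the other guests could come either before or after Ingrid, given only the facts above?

Forced after Ingrid: Kofi.
That leaves Hassan, Marcus, Mei, Nora, Ravi, Rosa, Soren, Tobi, and Yara with no forced order relative to Ingrid — 9.

9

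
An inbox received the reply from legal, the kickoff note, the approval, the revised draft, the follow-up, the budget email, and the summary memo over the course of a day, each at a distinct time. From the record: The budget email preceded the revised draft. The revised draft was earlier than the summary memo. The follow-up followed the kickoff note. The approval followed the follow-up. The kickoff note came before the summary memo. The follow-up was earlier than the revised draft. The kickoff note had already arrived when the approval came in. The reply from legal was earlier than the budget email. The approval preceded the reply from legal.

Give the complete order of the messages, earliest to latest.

The constraints fix every adjacent pair, so only one ordering works:
the kickoff note → the follow-up → the approval → the reply from legal → the budget email → the revised draft → the summary memo.

the kickoff note, the follow-up, the approval, the reply from legal, the budget email, the revised draft, the summary memo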